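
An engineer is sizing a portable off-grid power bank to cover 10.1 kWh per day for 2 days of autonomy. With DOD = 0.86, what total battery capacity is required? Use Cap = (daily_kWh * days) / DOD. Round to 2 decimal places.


Total energy needed = daily * days = 10.1 * 2 = 20.2 kWh
Account for depth of discharge:
  Cap = total_energy / DOD = 20.2 / 0.86
  Cap = 23.49 kWh

23.49


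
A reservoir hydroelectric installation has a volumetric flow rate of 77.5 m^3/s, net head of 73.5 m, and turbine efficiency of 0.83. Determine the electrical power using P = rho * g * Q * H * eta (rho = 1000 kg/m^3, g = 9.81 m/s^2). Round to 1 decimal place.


Apply the hydropower formula P = rho * g * Q * H * eta
rho * g = 1000 * 9.81 = 9810.0
P = 9810.0 * 77.5 * 73.5 * 0.83
P = 46380576.4 W

46380576.4


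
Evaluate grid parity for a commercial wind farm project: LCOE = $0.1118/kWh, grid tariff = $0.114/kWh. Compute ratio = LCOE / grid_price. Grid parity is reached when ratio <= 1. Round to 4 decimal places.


Compare LCOE to grid price:
  LCOE = $0.1118/kWh, Grid price = $0.114/kWh
  Ratio = LCOE / grid_price = 0.1118 / 0.114 = 0.9807
  Grid parity achieved (ratio <= 1)? yes

0.9807


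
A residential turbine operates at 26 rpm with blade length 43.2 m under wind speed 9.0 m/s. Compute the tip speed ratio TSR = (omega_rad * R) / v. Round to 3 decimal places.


Convert rotational speed to rad/s:
  omega = 26 * 2 * pi / 60 = 2.7227 rad/s
Compute tip speed:
  v_tip = omega * R = 2.7227 * 43.2 = 117.621 m/s
Tip speed ratio:
  TSR = v_tip / v_wind = 117.621 / 9.0 = 13.069

13.069


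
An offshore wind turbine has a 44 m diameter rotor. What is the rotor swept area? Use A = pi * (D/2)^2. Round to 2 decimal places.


Compute the rotor radius:
  r = D / 2 = 44 / 2 = 22.0 m
Calculate swept area:
  A = pi * r^2 = pi * 22.0^2
  A = 1520.53 m^2

1520.53


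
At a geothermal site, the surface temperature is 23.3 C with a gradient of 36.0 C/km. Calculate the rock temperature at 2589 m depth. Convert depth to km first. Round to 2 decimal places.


Convert depth to km: 2589 / 1000 = 2.589 km
Temperature increase = gradient * depth_km = 36.0 * 2.589 = 93.2 C
Temperature at depth = T_surface + delta_T = 23.3 + 93.2
T = 116.50 C

116.50


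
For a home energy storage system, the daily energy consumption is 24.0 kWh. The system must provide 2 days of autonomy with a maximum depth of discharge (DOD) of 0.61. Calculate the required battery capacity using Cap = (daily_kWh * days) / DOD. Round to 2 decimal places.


Total energy needed = daily * days = 24.0 * 2 = 48.0 kWh
Account for depth of discharge:
  Cap = total_energy / DOD = 48.0 / 0.61
  Cap = 78.69 kWh

78.69


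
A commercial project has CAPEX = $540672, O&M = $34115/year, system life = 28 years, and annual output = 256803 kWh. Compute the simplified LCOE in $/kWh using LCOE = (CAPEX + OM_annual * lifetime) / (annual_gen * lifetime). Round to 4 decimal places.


Total cost = CAPEX + OM * lifetime = 540672 + 34115 * 28 = 540672 + 955220 = 1495892
Total generation = annual * lifetime = 256803 * 28 = 7190484 kWh
LCOE = 1495892 / 7190484
LCOE = 0.2080 $/kWh

0.2080


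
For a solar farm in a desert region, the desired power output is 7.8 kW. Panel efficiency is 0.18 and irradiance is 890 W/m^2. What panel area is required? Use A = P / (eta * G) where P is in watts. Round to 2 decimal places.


Convert target power to watts: P = 7.8 * 1000 = 7800.0 W
Compute denominator: eta * G = 0.18 * 890 = 160.2
Required area A = P / (eta * G) = 7800.0 / 160.2
A = 48.69 m^2

48.69


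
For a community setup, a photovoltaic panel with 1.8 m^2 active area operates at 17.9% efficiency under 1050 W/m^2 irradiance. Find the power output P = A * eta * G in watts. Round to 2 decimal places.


Use the solar power formula P = A * eta * G.
Given: A = 1.8 m^2, eta = 0.179, G = 1050 W/m^2
P = 1.8 * 0.179 * 1050
P = 338.31 W

338.31


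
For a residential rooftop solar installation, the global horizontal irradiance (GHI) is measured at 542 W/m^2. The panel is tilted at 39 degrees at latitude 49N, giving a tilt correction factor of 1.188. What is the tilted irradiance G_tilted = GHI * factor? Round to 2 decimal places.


Identify the given values:
  GHI = 542 W/m^2, tilt correction factor = 1.188
Apply the formula G_tilted = GHI * factor:
  G_tilted = 542 * 1.188
  G_tilted = 643.90 W/m^2

643.90


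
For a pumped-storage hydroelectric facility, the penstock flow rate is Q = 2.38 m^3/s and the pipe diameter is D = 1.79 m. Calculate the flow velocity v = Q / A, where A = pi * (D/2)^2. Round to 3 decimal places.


Compute pipe cross-sectional area:
  A = pi * (D/2)^2 = pi * (1.79/2)^2 = 2.5165 m^2
Calculate velocity:
  v = Q / A = 2.38 / 2.5165
  v = 0.946 m/s

0.946


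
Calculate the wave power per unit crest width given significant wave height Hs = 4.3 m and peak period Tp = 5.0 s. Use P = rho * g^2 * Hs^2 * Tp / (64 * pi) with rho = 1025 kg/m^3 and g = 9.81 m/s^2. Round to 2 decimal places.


Apply wave power formula:
  g^2 = 9.81^2 = 96.2361
  Hs^2 = 4.3^2 = 18.49
  Numerator = rho * g^2 * Hs^2 * Tp = 1025 * 96.2361 * 18.49 * 5.0 = 9119453.13
  Denominator = 64 * pi = 201.0619
  P = 9119453.13 / 201.0619 = 45356.44 W/m

45356.44


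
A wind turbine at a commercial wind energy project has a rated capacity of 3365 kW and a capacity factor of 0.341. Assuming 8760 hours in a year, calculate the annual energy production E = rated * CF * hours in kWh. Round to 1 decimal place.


Annual energy = rated_kW * capacity_factor * hours_per_year
Given: P_rated = 3365 kW, CF = 0.341, hours = 8760
E = 3365 * 0.341 * 8760
E = 10051793.4 kWh

10051793.4


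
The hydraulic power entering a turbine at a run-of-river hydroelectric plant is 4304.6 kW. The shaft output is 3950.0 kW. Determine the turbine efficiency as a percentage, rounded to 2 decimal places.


Turbine efficiency = (output power / input power) * 100
eta = (3950.0 / 4304.6) * 100
eta = 91.76%

91.76


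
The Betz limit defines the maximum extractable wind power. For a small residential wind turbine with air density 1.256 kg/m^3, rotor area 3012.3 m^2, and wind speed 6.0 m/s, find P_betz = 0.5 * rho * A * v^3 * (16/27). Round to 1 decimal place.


The Betz coefficient Cp_max = 16/27 = 0.5926
v^3 = 6.0^3 = 216.0
P_betz = 0.5 * rho * A * v^3 * Cp_max
P_betz = 0.5 * 1.256 * 3012.3 * 216.0 * 0.5926
P_betz = 242140.7 W

242140.7


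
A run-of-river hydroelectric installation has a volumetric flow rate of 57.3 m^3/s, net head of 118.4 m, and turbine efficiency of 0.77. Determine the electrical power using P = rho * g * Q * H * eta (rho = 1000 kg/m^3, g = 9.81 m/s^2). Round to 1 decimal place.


Apply the hydropower formula P = rho * g * Q * H * eta
rho * g = 1000 * 9.81 = 9810.0
P = 9810.0 * 57.3 * 118.4 * 0.77
P = 51246718.0 W

51246718.0


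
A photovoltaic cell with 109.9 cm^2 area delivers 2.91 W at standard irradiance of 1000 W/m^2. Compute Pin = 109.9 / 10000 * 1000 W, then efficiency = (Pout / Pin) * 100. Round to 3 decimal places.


First compute the input power:
  Pin = area_cm2 / 10000 * G = 109.9 / 10000 * 1000 = 10.99 W
Then compute efficiency:
  Efficiency = (Pout / Pin) * 100 = (2.91 / 10.99) * 100
  Efficiency = 26.479%

26.479


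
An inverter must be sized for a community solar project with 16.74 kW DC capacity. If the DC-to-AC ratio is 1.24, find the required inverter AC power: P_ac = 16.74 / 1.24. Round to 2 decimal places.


The inverter AC capacity is determined by the DC/AC ratio.
Given: P_dc = 16.74 kW, DC/AC ratio = 1.24
P_ac = P_dc / ratio = 16.74 / 1.24
P_ac = 13.50 kW

13.50


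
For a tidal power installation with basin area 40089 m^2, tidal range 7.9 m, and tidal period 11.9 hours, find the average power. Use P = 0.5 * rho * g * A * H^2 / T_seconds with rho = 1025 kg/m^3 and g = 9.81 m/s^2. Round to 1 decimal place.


Convert period to seconds: T = 11.9 * 3600 = 42840.0 s
H^2 = 7.9^2 = 62.41
P = 0.5 * rho * g * A * H^2 / T
P = 0.5 * 1025 * 9.81 * 40089 * 62.41 / 42840.0
P = 293624.9 W

293624.9


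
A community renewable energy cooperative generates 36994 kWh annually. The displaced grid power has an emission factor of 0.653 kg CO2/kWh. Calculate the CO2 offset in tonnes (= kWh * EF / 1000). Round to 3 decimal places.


CO2 offset in kg = generation * emission_factor
CO2 offset = 36994 * 0.653 = 24157.08 kg
Convert to tonnes:
  CO2 offset = 24157.08 / 1000 = 24.157 tonnes

24.157


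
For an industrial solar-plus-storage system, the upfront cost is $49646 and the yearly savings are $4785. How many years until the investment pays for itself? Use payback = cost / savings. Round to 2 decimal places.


Simple payback period = initial cost / annual savings
Payback = 49646 / 4785
Payback = 10.38 years

10.38


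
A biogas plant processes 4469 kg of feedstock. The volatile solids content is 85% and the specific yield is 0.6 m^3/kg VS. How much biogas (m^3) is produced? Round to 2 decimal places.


Compute volatile solids:
  VS = mass * VS_fraction = 4469 * 0.85 = 3798.65 kg
Calculate biogas volume:
  Biogas = VS * specific_yield = 3798.65 * 0.6
  Biogas = 2279.19 m^3

2279.19


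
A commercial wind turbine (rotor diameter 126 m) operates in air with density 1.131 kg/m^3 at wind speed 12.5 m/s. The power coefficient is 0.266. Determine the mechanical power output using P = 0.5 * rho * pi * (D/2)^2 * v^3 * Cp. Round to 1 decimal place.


Step 1 -- Compute swept area:
  A = pi * (D/2)^2 = pi * (126/2)^2 = 12468.98 m^2
Step 2 -- Apply wind power equation:
  P = 0.5 * rho * A * v^3 * Cp
  v^3 = 12.5^3 = 1953.125
  P = 0.5 * 1.131 * 12468.98 * 1953.125 * 0.266
  P = 3663323.4 W

3663323.4


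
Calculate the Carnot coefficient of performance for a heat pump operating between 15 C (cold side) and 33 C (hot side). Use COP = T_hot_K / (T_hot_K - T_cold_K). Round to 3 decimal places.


Convert to Kelvin:
  T_hot = 33 + 273.15 = 306.15 K
  T_cold = 15 + 273.15 = 288.15 K
Apply Carnot COP formula:
  COP = T_hot_K / (T_hot_K - T_cold_K) = 306.15 / 18.0
  COP = 17.008

17.008


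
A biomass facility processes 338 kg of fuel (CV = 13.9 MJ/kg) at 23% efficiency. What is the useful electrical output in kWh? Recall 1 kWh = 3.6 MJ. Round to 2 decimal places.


Total energy = mass * CV = 338 * 13.9 = 4698.2 MJ
Useful energy = total * eta = 4698.2 * 0.23 = 1080.59 MJ
Convert to kWh: 1080.59 / 3.6
Useful energy = 300.16 kWh

300.16


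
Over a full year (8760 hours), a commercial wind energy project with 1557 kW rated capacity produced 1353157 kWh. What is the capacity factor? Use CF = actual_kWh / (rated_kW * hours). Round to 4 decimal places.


Capacity factor = actual output / maximum possible output
Maximum possible = rated * hours = 1557 * 8760 = 13639320 kWh
CF = 1353157 / 13639320
CF = 0.0992

0.0992


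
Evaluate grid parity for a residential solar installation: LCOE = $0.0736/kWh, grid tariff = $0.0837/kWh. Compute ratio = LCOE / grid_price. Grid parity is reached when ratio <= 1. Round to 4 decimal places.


Compare LCOE to grid price:
  LCOE = $0.0736/kWh, Grid price = $0.0837/kWh
  Ratio = LCOE / grid_price = 0.0736 / 0.0837 = 0.8793
  Grid parity achieved (ratio <= 1)? yes

0.8793


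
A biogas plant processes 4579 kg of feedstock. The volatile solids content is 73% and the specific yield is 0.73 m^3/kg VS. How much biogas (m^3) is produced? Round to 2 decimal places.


Compute volatile solids:
  VS = mass * VS_fraction = 4579 * 0.73 = 3342.67 kg
Calculate biogas volume:
  Biogas = VS * specific_yield = 3342.67 * 0.73
  Biogas = 2440.15 m^3

2440.15


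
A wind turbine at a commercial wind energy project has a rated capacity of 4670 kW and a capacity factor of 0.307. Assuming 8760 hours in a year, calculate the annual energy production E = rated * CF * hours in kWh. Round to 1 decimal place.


Annual energy = rated_kW * capacity_factor * hours_per_year
Given: P_rated = 4670 kW, CF = 0.307, hours = 8760
E = 4670 * 0.307 * 8760
E = 12559124.4 kWh

12559124.4


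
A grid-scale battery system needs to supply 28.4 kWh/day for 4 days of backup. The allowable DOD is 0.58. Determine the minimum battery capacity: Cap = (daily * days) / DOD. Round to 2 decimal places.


Total energy needed = daily * days = 28.4 * 4 = 113.6 kWh
Account for depth of discharge:
  Cap = total_energy / DOD = 113.6 / 0.58
  Cap = 195.86 kWh

195.86


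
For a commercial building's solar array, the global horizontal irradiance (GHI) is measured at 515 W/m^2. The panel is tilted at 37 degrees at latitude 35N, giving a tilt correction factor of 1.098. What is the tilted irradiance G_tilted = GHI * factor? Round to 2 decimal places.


Identify the given values:
  GHI = 515 W/m^2, tilt correction factor = 1.098
Apply the formula G_tilted = GHI * factor:
  G_tilted = 515 * 1.098
  G_tilted = 565.47 W/m^2

565.47


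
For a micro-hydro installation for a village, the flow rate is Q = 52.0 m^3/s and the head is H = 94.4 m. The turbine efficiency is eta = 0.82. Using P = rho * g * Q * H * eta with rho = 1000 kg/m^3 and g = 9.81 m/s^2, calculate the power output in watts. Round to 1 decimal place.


Apply the hydropower formula P = rho * g * Q * H * eta
rho * g = 1000 * 9.81 = 9810.0
P = 9810.0 * 52.0 * 94.4 * 0.82
P = 39487369.0 W

39487369.0


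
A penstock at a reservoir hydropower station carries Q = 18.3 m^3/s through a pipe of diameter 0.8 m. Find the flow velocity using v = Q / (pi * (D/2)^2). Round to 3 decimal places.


Compute pipe cross-sectional area:
  A = pi * (D/2)^2 = pi * (0.8/2)^2 = 0.5027 m^2
Calculate velocity:
  v = Q / A = 18.3 / 0.5027
  v = 36.407 m/s

36.407


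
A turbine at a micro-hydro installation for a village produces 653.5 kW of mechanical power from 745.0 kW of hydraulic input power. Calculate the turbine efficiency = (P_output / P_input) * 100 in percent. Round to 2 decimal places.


Turbine efficiency = (output power / input power) * 100
eta = (653.5 / 745.0) * 100
eta = 87.72%

87.72


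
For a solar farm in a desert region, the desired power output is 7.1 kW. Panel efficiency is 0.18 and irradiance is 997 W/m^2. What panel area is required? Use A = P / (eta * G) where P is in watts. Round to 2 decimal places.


Convert target power to watts: P = 7.1 * 1000 = 7100.0 W
Compute denominator: eta * G = 0.18 * 997 = 179.46
Required area A = P / (eta * G) = 7100.0 / 179.46
A = 39.56 m^2

39.56


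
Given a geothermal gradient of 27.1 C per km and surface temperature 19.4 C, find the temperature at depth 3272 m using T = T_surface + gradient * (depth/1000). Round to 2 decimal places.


Convert depth to km: 3272 / 1000 = 3.272 km
Temperature increase = gradient * depth_km = 27.1 * 3.272 = 88.67 C
Temperature at depth = T_surface + delta_T = 19.4 + 88.67
T = 108.07 C

108.07


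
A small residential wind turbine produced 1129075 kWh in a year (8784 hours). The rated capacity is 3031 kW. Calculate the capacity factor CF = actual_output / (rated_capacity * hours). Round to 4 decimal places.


Capacity factor = actual output / maximum possible output
Maximum possible = rated * hours = 3031 * 8784 = 26624304 kWh
CF = 1129075 / 26624304
CF = 0.0424

0.0424


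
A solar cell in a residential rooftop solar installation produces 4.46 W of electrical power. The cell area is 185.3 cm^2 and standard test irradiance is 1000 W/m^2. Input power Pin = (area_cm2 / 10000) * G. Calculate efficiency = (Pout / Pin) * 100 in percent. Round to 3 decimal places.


First compute the input power:
  Pin = area_cm2 / 10000 * G = 185.3 / 10000 * 1000 = 18.53 W
Then compute efficiency:
  Efficiency = (Pout / Pin) * 100 = (4.46 / 18.53) * 100
  Efficiency = 24.069%

24.069


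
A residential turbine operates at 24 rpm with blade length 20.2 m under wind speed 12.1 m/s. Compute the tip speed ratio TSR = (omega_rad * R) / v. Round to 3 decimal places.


Convert rotational speed to rad/s:
  omega = 24 * 2 * pi / 60 = 2.5133 rad/s
Compute tip speed:
  v_tip = omega * R = 2.5133 * 20.2 = 50.768 m/s
Tip speed ratio:
  TSR = v_tip / v_wind = 50.768 / 12.1 = 4.196

4.196


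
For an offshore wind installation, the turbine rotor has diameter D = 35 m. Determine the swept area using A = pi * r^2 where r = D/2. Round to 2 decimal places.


Compute the rotor radius:
  r = D / 2 = 35 / 2 = 17.5 m
Calculate swept area:
  A = pi * r^2 = pi * 17.5^2
  A = 962.11 m^2

962.11


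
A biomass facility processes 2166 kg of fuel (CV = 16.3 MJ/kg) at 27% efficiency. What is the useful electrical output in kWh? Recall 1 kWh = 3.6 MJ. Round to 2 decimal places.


Total energy = mass * CV = 2166 * 16.3 = 35305.8 MJ
Useful energy = total * eta = 35305.8 * 0.27 = 9532.57 MJ
Convert to kWh: 9532.57 / 3.6
Useful energy = 2647.94 kWh

2647.94


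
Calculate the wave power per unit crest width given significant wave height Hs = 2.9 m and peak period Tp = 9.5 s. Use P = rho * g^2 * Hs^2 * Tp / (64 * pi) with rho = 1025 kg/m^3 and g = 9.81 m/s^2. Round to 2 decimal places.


Apply wave power formula:
  g^2 = 9.81^2 = 96.2361
  Hs^2 = 2.9^2 = 8.41
  Numerator = rho * g^2 * Hs^2 * Tp = 1025 * 96.2361 * 8.41 * 9.5 = 7881002.79
  Denominator = 64 * pi = 201.0619
  P = 7881002.79 / 201.0619 = 39196.89 W/m

39196.89


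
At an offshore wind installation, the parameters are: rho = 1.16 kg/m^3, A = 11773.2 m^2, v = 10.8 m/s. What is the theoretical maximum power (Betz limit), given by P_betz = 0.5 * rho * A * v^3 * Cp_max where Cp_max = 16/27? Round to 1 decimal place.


The Betz coefficient Cp_max = 16/27 = 0.5926
v^3 = 10.8^3 = 1259.712
P_betz = 0.5 * rho * A * v^3 * Cp_max
P_betz = 0.5 * 1.16 * 11773.2 * 1259.712 * 0.5926
P_betz = 5097415.1 W

5097415.1


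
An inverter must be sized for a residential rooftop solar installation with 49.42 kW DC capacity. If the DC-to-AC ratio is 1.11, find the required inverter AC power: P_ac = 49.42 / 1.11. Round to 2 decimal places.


The inverter AC capacity is determined by the DC/AC ratio.
Given: P_dc = 49.42 kW, DC/AC ratio = 1.11
P_ac = P_dc / ratio = 49.42 / 1.11
P_ac = 44.52 kW

44.52


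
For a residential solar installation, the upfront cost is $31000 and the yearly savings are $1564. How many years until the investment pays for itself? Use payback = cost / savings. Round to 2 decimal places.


Simple payback period = initial cost / annual savings
Payback = 31000 / 1564
Payback = 19.82 years

19.82


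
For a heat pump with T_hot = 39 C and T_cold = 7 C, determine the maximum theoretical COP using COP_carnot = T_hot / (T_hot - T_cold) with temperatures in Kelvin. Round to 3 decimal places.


Convert to Kelvin:
  T_hot = 39 + 273.15 = 312.15 K
  T_cold = 7 + 273.15 = 280.15 K
Apply Carnot COP formula:
  COP = T_hot_K / (T_hot_K - T_cold_K) = 312.15 / 32.0
  COP = 9.755

9.755


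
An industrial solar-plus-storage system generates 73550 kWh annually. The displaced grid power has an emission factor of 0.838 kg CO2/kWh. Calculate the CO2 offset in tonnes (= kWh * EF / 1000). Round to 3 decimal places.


CO2 offset in kg = generation * emission_factor
CO2 offset = 73550 * 0.838 = 61634.9 kg
Convert to tonnes:
  CO2 offset = 61634.9 / 1000 = 61.635 tonnes

61.635


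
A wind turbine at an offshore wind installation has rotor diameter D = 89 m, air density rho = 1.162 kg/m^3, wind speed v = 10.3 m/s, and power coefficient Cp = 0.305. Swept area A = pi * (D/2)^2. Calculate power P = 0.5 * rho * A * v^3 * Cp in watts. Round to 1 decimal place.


Step 1 -- Compute swept area:
  A = pi * (D/2)^2 = pi * (89/2)^2 = 6221.14 m^2
Step 2 -- Apply wind power equation:
  P = 0.5 * rho * A * v^3 * Cp
  v^3 = 10.3^3 = 1092.727
  P = 0.5 * 1.162 * 6221.14 * 1092.727 * 0.305
  P = 1204640.7 W

1204640.7


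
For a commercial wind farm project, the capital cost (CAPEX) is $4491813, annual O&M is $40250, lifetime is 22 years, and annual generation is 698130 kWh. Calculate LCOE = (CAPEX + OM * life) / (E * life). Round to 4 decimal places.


Total cost = CAPEX + OM * lifetime = 4491813 + 40250 * 22 = 4491813 + 885500 = 5377313
Total generation = annual * lifetime = 698130 * 22 = 15358860 kWh
LCOE = 5377313 / 15358860
LCOE = 0.3501 $/kWh

0.3501


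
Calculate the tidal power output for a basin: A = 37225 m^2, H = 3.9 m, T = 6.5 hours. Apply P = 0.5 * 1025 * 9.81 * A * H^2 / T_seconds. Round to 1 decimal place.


Convert period to seconds: T = 6.5 * 3600 = 23400.0 s
H^2 = 3.9^2 = 15.21
P = 0.5 * rho * g * A * H^2 / T
P = 0.5 * 1025 * 9.81 * 37225 * 15.21 / 23400.0
P = 121649.7 W

121649.7


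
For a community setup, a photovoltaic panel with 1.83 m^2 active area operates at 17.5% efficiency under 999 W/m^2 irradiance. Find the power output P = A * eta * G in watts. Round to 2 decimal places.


Use the solar power formula P = A * eta * G.
Given: A = 1.83 m^2, eta = 0.175, G = 999 W/m^2
P = 1.83 * 0.175 * 999
P = 319.93 W

319.93


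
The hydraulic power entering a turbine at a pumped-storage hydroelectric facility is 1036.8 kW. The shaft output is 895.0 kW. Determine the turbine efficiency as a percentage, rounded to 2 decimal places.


Turbine efficiency = (output power / input power) * 100
eta = (895.0 / 1036.8) * 100
eta = 86.32%

86.32


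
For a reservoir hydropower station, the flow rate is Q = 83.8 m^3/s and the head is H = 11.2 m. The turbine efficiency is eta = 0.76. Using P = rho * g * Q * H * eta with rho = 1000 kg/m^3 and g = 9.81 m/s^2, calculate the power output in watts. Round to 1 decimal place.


Apply the hydropower formula P = rho * g * Q * H * eta
rho * g = 1000 * 9.81 = 9810.0
P = 9810.0 * 83.8 * 11.2 * 0.76
P = 6997527.9 W

6997527.9


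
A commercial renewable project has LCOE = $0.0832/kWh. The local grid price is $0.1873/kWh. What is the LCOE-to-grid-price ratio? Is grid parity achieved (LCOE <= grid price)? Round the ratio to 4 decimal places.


Compare LCOE to grid price:
  LCOE = $0.0832/kWh, Grid price = $0.1873/kWh
  Ratio = LCOE / grid_price = 0.0832 / 0.1873 = 0.4442
  Grid parity achieved (ratio <= 1)? yes

0.4442


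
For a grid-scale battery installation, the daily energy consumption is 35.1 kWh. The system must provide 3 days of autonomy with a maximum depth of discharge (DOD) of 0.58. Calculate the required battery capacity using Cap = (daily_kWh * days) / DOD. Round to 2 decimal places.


Total energy needed = daily * days = 35.1 * 3 = 105.3 kWh
Account for depth of discharge:
  Cap = total_energy / DOD = 105.3 / 0.58
  Cap = 181.55 kWh

181.55


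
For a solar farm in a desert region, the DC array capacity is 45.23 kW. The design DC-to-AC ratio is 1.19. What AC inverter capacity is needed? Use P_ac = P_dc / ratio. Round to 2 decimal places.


The inverter AC capacity is determined by the DC/AC ratio.
Given: P_dc = 45.23 kW, DC/AC ratio = 1.19
P_ac = P_dc / ratio = 45.23 / 1.19
P_ac = 38.01 kW

38.01


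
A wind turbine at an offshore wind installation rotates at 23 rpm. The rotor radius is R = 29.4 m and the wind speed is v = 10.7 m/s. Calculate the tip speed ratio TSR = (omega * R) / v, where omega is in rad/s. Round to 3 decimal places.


Convert rotational speed to rad/s:
  omega = 23 * 2 * pi / 60 = 2.4086 rad/s
Compute tip speed:
  v_tip = omega * R = 2.4086 * 29.4 = 70.811 m/s
Tip speed ratio:
  TSR = v_tip / v_wind = 70.811 / 10.7 = 6.618

6.618


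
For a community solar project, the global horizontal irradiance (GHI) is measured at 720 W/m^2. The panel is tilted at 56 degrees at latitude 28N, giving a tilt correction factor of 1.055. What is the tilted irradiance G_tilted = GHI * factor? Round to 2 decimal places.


Identify the given values:
  GHI = 720 W/m^2, tilt correction factor = 1.055
Apply the formula G_tilted = GHI * factor:
  G_tilted = 720 * 1.055
  G_tilted = 759.60 W/m^2

759.60


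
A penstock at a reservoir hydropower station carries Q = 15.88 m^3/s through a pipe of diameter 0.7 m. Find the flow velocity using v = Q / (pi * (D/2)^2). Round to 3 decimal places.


Compute pipe cross-sectional area:
  A = pi * (D/2)^2 = pi * (0.7/2)^2 = 0.3848 m^2
Calculate velocity:
  v = Q / A = 15.88 / 0.3848
  v = 41.263 m/s

41.263


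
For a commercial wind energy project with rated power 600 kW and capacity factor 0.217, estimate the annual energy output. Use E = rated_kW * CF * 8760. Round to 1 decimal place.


Annual energy = rated_kW * capacity_factor * hours_per_year
Given: P_rated = 600 kW, CF = 0.217, hours = 8760
E = 600 * 0.217 * 8760
E = 1140552.0 kWh

1140552.0


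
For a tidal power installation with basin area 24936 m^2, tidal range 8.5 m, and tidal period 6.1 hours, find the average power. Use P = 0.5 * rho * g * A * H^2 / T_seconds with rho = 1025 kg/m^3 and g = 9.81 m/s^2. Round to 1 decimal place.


Convert period to seconds: T = 6.1 * 3600 = 21960.0 s
H^2 = 8.5^2 = 72.25
P = 0.5 * rho * g * A * H^2 / T
P = 0.5 * 1025 * 9.81 * 24936 * 72.25 / 21960.0
P = 412472.7 W

412472.7


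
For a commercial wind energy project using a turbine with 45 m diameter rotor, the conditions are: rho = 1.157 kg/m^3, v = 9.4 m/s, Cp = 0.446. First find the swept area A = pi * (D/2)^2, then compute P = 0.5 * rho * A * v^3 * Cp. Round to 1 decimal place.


Step 1 -- Compute swept area:
  A = pi * (D/2)^2 = pi * (45/2)^2 = 1590.43 m^2
Step 2 -- Apply wind power equation:
  P = 0.5 * rho * A * v^3 * Cp
  v^3 = 9.4^3 = 830.584
  P = 0.5 * 1.157 * 1590.43 * 830.584 * 0.446
  P = 340829.1 W

340829.1


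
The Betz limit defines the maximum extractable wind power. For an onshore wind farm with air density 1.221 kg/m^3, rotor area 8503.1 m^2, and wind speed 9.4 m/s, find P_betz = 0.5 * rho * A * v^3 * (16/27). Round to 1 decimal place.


The Betz coefficient Cp_max = 16/27 = 0.5926
v^3 = 9.4^3 = 830.584
P_betz = 0.5 * rho * A * v^3 * Cp_max
P_betz = 0.5 * 1.221 * 8503.1 * 830.584 * 0.5926
P_betz = 2555069.6 W

2555069.6


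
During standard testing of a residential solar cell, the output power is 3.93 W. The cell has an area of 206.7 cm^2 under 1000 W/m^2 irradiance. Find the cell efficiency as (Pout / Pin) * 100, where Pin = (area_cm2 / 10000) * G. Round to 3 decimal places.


First compute the input power:
  Pin = area_cm2 / 10000 * G = 206.7 / 10000 * 1000 = 20.67 W
Then compute efficiency:
  Efficiency = (Pout / Pin) * 100 = (3.93 / 20.67) * 100
  Efficiency = 19.013%

19.013


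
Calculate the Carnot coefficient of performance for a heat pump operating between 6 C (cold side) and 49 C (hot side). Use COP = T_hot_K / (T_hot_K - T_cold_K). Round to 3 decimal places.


Convert to Kelvin:
  T_hot = 49 + 273.15 = 322.15 K
  T_cold = 6 + 273.15 = 279.15 K
Apply Carnot COP formula:
  COP = T_hot_K / (T_hot_K - T_cold_K) = 322.15 / 43.0
  COP = 7.492

7.492


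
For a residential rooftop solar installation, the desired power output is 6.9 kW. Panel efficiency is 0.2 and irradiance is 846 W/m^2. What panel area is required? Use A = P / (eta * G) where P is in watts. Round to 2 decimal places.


Convert target power to watts: P = 6.9 * 1000 = 6900.0 W
Compute denominator: eta * G = 0.2 * 846 = 169.2
Required area A = P / (eta * G) = 6900.0 / 169.2
A = 40.78 m^2

40.78


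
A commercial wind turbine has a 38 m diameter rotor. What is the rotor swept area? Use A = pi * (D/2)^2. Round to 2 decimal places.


Compute the rotor radius:
  r = D / 2 = 38 / 2 = 19.0 m
Calculate swept area:
  A = pi * r^2 = pi * 19.0^2
  A = 1134.11 m^2

1134.11


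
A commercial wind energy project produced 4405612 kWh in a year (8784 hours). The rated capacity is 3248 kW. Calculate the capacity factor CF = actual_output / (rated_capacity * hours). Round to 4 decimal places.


Capacity factor = actual output / maximum possible output
Maximum possible = rated * hours = 3248 * 8784 = 28530432 kWh
CF = 4405612 / 28530432
CF = 0.1544

0.1544


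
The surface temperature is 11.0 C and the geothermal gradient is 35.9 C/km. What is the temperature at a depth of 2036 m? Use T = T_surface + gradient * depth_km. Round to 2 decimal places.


Convert depth to km: 2036 / 1000 = 2.036 km
Temperature increase = gradient * depth_km = 35.9 * 2.036 = 73.09 C
Temperature at depth = T_surface + delta_T = 11.0 + 73.09
T = 84.09 C

84.09


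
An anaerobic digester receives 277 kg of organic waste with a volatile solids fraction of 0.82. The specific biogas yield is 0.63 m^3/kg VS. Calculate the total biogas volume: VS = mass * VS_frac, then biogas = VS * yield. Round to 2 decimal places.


Compute volatile solids:
  VS = mass * VS_fraction = 277 * 0.82 = 227.14 kg
Calculate biogas volume:
  Biogas = VS * specific_yield = 227.14 * 0.63
  Biogas = 143.10 m^3

143.10


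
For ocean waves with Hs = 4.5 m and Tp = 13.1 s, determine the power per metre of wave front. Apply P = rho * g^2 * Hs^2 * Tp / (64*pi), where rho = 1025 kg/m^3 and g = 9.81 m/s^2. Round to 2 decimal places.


Apply wave power formula:
  g^2 = 9.81^2 = 96.2361
  Hs^2 = 4.5^2 = 20.25
  Numerator = rho * g^2 * Hs^2 * Tp = 1025 * 96.2361 * 20.25 * 13.1 = 26167257.21
  Denominator = 64 * pi = 201.0619
  P = 26167257.21 / 201.0619 = 130145.26 W/m

130145.26


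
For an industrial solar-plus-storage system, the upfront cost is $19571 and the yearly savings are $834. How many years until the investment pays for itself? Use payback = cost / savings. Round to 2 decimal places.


Simple payback period = initial cost / annual savings
Payback = 19571 / 834
Payback = 23.47 years

23.47


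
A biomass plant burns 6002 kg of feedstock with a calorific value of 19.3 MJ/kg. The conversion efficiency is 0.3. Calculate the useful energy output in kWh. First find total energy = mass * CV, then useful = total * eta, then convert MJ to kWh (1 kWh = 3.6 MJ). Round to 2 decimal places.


Total energy = mass * CV = 6002 * 19.3 = 115838.6 MJ
Useful energy = total * eta = 115838.6 * 0.3 = 34751.58 MJ
Convert to kWh: 34751.58 / 3.6
Useful energy = 9653.22 kWh

9653.22


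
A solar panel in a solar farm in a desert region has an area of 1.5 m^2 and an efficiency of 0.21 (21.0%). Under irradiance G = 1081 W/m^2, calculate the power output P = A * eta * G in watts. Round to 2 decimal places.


Use the solar power formula P = A * eta * G.
Given: A = 1.5 m^2, eta = 0.21, G = 1081 W/m^2
P = 1.5 * 0.21 * 1081
P = 340.52 W

340.52


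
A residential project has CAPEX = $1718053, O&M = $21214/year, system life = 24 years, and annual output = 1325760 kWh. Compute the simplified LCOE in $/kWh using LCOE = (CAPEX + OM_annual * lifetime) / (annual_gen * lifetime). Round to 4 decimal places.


Total cost = CAPEX + OM * lifetime = 1718053 + 21214 * 24 = 1718053 + 509136 = 2227189
Total generation = annual * lifetime = 1325760 * 24 = 31818240 kWh
LCOE = 2227189 / 31818240
LCOE = 0.0700 $/kWh

0.0700


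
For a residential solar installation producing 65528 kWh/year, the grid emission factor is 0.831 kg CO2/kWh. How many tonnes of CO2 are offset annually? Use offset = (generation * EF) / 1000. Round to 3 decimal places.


CO2 offset in kg = generation * emission_factor
CO2 offset = 65528 * 0.831 = 54453.77 kg
Convert to tonnes:
  CO2 offset = 54453.77 / 1000 = 54.454 tonnes

54.454


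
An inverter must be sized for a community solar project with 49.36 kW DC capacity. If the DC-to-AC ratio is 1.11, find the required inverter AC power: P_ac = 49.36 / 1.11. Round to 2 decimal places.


The inverter AC capacity is determined by the DC/AC ratio.
Given: P_dc = 49.36 kW, DC/AC ratio = 1.11
P_ac = P_dc / ratio = 49.36 / 1.11
P_ac = 44.47 kW

44.47


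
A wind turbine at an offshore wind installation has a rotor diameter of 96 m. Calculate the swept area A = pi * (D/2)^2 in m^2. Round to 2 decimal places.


Compute the rotor radius:
  r = D / 2 = 96 / 2 = 48.0 m
Calculate swept area:
  A = pi * r^2 = pi * 48.0^2
  A = 7238.23 m^2

7238.23


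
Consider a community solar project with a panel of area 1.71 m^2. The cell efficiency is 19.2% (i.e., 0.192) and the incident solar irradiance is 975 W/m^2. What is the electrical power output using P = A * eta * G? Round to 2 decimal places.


Use the solar power formula P = A * eta * G.
Given: A = 1.71 m^2, eta = 0.192, G = 975 W/m^2
P = 1.71 * 0.192 * 975
P = 320.11 W

320.11


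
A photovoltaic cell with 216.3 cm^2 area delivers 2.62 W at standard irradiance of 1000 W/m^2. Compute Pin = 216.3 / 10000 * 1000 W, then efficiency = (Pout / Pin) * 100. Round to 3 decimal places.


First compute the input power:
  Pin = area_cm2 / 10000 * G = 216.3 / 10000 * 1000 = 21.63 W
Then compute efficiency:
  Efficiency = (Pout / Pin) * 100 = (2.62 / 21.63) * 100
  Efficiency = 12.113%

12.113


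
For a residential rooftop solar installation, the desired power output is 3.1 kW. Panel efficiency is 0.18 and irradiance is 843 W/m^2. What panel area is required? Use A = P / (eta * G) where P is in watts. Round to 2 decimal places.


Convert target power to watts: P = 3.1 * 1000 = 3100.0 W
Compute denominator: eta * G = 0.18 * 843 = 151.74
Required area A = P / (eta * G) = 3100.0 / 151.74
A = 20.43 m^2

20.43


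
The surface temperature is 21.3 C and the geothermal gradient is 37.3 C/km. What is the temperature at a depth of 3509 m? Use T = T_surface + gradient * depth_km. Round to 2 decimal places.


Convert depth to km: 3509 / 1000 = 3.509 km
Temperature increase = gradient * depth_km = 37.3 * 3.509 = 130.89 C
Temperature at depth = T_surface + delta_T = 21.3 + 130.89
T = 152.19 C

152.19


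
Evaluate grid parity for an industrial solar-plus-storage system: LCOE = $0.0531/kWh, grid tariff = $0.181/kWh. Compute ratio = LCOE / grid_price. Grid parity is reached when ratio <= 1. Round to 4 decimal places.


Compare LCOE to grid price:
  LCOE = $0.0531/kWh, Grid price = $0.181/kWh
  Ratio = LCOE / grid_price = 0.0531 / 0.181 = 0.2934
  Grid parity achieved (ratio <= 1)? yes

0.2934


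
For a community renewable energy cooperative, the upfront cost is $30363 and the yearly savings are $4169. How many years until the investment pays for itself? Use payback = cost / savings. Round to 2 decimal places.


Simple payback period = initial cost / annual savings
Payback = 30363 / 4169
Payback = 7.28 years

7.28


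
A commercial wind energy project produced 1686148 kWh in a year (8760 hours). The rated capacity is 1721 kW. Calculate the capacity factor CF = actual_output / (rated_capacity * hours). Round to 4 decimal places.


Capacity factor = actual output / maximum possible output
Maximum possible = rated * hours = 1721 * 8760 = 15075960 kWh
CF = 1686148 / 15075960
CF = 0.1118

0.1118


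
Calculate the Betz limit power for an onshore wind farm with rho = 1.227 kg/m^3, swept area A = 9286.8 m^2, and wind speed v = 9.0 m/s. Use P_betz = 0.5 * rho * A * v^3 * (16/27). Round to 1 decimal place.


The Betz coefficient Cp_max = 16/27 = 0.5926
v^3 = 9.0^3 = 729.0
P_betz = 0.5 * rho * A * v^3 * Cp_max
P_betz = 0.5 * 1.227 * 9286.8 * 729.0 * 0.5926
P_betz = 2461299.2 W

2461299.2


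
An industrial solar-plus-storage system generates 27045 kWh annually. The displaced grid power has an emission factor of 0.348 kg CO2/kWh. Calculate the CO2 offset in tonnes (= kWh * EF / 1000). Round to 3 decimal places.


CO2 offset in kg = generation * emission_factor
CO2 offset = 27045 * 0.348 = 9411.66 kg
Convert to tonnes:
  CO2 offset = 9411.66 / 1000 = 9.412 tonnes

9.412


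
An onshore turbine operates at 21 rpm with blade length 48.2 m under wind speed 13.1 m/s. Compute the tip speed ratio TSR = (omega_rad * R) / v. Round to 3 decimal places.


Convert rotational speed to rad/s:
  omega = 21 * 2 * pi / 60 = 2.1991 rad/s
Compute tip speed:
  v_tip = omega * R = 2.1991 * 48.2 = 105.997 m/s
Tip speed ratio:
  TSR = v_tip / v_wind = 105.997 / 13.1 = 8.091

8.091


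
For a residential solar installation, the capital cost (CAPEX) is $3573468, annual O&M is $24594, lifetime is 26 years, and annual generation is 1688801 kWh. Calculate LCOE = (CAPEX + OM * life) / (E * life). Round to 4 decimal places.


Total cost = CAPEX + OM * lifetime = 3573468 + 24594 * 26 = 3573468 + 639444 = 4212912
Total generation = annual * lifetime = 1688801 * 26 = 43908826 kWh
LCOE = 4212912 / 43908826
LCOE = 0.0959 $/kWh

0.0959


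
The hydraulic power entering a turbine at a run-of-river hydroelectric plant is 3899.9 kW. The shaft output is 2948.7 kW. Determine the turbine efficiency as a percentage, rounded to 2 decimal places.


Turbine efficiency = (output power / input power) * 100
eta = (2948.7 / 3899.9) * 100
eta = 75.61%

75.61


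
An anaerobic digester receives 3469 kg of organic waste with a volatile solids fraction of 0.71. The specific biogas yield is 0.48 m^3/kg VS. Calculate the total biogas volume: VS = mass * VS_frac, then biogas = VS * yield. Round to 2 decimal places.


Compute volatile solids:
  VS = mass * VS_fraction = 3469 * 0.71 = 2462.99 kg
Calculate biogas volume:
  Biogas = VS * specific_yield = 2462.99 * 0.48
  Biogas = 1182.24 m^3

1182.24


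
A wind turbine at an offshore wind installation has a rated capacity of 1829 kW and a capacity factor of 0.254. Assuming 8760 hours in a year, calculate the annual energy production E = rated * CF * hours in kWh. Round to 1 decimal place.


Annual energy = rated_kW * capacity_factor * hours_per_year
Given: P_rated = 1829 kW, CF = 0.254, hours = 8760
E = 1829 * 0.254 * 8760
E = 4069598.2 kWh

4069598.2


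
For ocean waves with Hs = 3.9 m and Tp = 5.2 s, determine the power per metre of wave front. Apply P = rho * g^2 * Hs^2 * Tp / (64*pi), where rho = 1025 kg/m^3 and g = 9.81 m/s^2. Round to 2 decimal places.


Apply wave power formula:
  g^2 = 9.81^2 = 96.2361
  Hs^2 = 3.9^2 = 15.21
  Numerator = rho * g^2 * Hs^2 * Tp = 1025 * 96.2361 * 15.21 * 5.2 = 7801793.26
  Denominator = 64 * pi = 201.0619
  P = 7801793.26 / 201.0619 = 38802.94 W/m

38802.94


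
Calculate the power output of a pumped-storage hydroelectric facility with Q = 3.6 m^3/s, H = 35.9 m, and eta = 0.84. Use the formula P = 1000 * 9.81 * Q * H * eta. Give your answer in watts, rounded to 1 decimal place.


Apply the hydropower formula P = rho * g * Q * H * eta
rho * g = 1000 * 9.81 = 9810.0
P = 9810.0 * 3.6 * 35.9 * 0.84
P = 1064989.3 W

1064989.3


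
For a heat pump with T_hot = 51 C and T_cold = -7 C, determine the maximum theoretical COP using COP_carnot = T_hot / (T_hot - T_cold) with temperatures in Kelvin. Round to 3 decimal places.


Convert to Kelvin:
  T_hot = 51 + 273.15 = 324.15 K
  T_cold = -7 + 273.15 = 266.15 K
Apply Carnot COP formula:
  COP = T_hot_K / (T_hot_K - T_cold_K) = 324.15 / 58.0
  COP = 5.589

5.589


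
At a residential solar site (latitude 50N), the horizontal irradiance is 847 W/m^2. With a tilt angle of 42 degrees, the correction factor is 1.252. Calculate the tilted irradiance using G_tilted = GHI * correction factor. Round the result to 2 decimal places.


Identify the given values:
  GHI = 847 W/m^2, tilt correction factor = 1.252
Apply the formula G_tilted = GHI * factor:
  G_tilted = 847 * 1.252
  G_tilted = 1060.44 W/m^2

1060.44


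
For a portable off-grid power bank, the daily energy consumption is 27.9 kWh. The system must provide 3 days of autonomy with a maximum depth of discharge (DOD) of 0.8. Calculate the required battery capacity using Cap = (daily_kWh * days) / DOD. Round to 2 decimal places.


Total energy needed = daily * days = 27.9 * 3 = 83.7 kWh
Account for depth of discharge:
  Cap = total_energy / DOD = 83.7 / 0.8
  Cap = 104.63 kWh

104.63


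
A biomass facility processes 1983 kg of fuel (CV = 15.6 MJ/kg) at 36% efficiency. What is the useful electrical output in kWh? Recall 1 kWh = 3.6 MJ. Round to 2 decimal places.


Total energy = mass * CV = 1983 * 15.6 = 30934.8 MJ
Useful energy = total * eta = 30934.8 * 0.36 = 11136.53 MJ
Convert to kWh: 11136.53 / 3.6
Useful energy = 3093.48 kWh

3093.48


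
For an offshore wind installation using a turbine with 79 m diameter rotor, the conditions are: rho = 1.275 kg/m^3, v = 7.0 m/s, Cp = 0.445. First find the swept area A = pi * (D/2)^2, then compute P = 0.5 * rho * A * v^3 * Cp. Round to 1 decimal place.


Step 1 -- Compute swept area:
  A = pi * (D/2)^2 = pi * (79/2)^2 = 4901.67 m^2
Step 2 -- Apply wind power equation:
  P = 0.5 * rho * A * v^3 * Cp
  v^3 = 7.0^3 = 343.0
  P = 0.5 * 1.275 * 4901.67 * 343.0 * 0.445
  P = 476956.1 W

476956.1
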